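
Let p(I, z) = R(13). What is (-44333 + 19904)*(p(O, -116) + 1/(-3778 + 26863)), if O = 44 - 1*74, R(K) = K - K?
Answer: -8143/7695 ≈ -1.0582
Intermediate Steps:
R(K) = 0
O = -30 (O = 44 - 74 = -30)
p(I, z) = 0
(-44333 + 19904)*(p(O, -116) + 1/(-3778 + 26863)) = (-44333 + 19904)*(0 + 1/(-3778 + 26863)) = -24429*(0 + 1/23085) = -24429*1/23085 = -8143/7695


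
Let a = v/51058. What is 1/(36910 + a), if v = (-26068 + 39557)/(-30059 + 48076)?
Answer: 131415998/4850564488107 ≈ 2.7093e-5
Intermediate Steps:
v = 13489/18017 ≈ 0.74868
a = 1927/131415998 (a = (13489/18017)/51058 = (13489/18017)*(1/51058) = 1927/131415998 ≈ 1.4663e-5)
1/(36910 + a) = 1/(36910 + 1927/131415998) = 1/(4850564488107/131415998) = 131415998/4850564488107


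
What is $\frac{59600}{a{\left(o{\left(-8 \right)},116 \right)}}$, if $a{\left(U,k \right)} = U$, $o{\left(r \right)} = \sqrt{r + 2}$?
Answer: $- \frac{29800 i \sqrt{6}}{3} \approx - 24332.0 i$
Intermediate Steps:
$o{\left(r \right)} = \sqrt{2 + r}$
$\frac{59600}{a{\left(o{\left(-8 \right)},116 \right)}} = \frac{59600}{\sqrt{2 - 8}} = \frac{59600}{\sqrt{-6}} = \frac{59600}{i \sqrt{6}} = 59600 \left(- \frac{i \sqrt{6}}{6}\right) = - \frac{29800 i \sqrt{6}}{3}$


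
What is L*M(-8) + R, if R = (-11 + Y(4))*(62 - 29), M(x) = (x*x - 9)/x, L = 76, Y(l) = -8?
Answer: -2299/2 ≈ -1149.5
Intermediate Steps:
M(x) = (-9 + x²)/x (M(x) = (x² - 9)/x = (-9 + x²)/x)
R = -627 (R = (-11 - 8)*(62 - 29) = -19*33 = -627)
L*M(-8) + R = 76*(-8 - 9/(-8)) - 627 = 76*(-8 - 9*(-⅛)) - 627 = 76*(-8 + 9/8) - 627 = 76*(-55/8) - 627 = -1045/2 - 627 = -2299/2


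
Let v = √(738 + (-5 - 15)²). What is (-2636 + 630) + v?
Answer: -2006 + √1138 ≈ -1972.3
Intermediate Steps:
v = √1138 (v = √(738 + (-20)²) = √(738 + 400) = √1138 ≈ 33.734)
(-2636 + 630) + v = (-2636 + 630) + √1138 = -2006 + √1138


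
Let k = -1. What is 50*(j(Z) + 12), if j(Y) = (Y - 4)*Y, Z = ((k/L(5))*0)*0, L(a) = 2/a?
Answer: 600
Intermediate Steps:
Z = 0 (Z = (-1/(2/5)*0)*0 = (-1/(2*(⅕))*0)*0 = (-1/⅖*0)*0 = (-1*5/2*0)*0 = -5/2*0*0 = 0*0 = 0)
j(Y) = Y*(-4 + Y) (j(Y) = (-4 + Y)*Y = Y*(-4 + Y))
50*(j(Z) + 12) = 50*(0*(-4 + 0) + 12) = 50*(0*(-4) + 12) = 50*(0 + 12) = 50*12 = 600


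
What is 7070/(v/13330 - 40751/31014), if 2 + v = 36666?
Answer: 1461427751700/296943233 ≈ 4921.6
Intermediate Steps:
v = 36664 (v = -2 + 36666 = 36664)
7070/(v/13330 - 40751/31014) = 7070/(36664/13330 - 40751/31014) = 7070/(36664*(1/13330) - 40751*1/31014) = 7070/(18332/6665 - 40751/31014) = 7070/(296943233/206708310) = 7070*(206708310/296943233) = 1461427751700/296943233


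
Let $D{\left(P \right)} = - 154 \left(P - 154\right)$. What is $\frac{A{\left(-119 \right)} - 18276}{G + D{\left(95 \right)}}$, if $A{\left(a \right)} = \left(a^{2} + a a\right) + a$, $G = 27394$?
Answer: $\frac{3309}{12160} \approx 0.27212$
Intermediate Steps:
$D{\left(P \right)} = 23716 - 154 P$ ($D{\left(P \right)} = - 154 \left(-154 + P\right) = 23716 - 154 P$)
$A{\left(a \right)} = a + 2 a^{2}$ ($A{\left(a \right)} = \left(a^{2} + a^{2}\right) + a = 2 a^{2} + a = a + 2 a^{2}$)
$\frac{A{\left(-119 \right)} - 18276}{G + D{\left(95 \right)}} = \frac{- 119 \left(1 + 2 \left(-119\right)\right) - 18276}{27394 + \left(23716 - 14630\right)} = \frac{- 119 \left(1 - 238\right) - 18276}{27394 + \left(23716 - 14630\right)} = \frac{\left(-119\right) \left(-237\right) - 18276}{27394 + 9086} = \frac{28203 - 18276}{36480} = 9927 \cdot \frac{1}{36480} = \frac{3309}{12160}$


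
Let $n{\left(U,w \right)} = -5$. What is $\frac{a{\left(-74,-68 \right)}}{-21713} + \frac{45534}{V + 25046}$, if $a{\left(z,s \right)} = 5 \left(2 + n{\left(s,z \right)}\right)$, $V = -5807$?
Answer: $\frac{329656109}{139245469} \approx 2.3674$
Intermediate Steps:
$a{\left(z,s \right)} = -15$ ($a{\left(z,s \right)} = 5 \left(2 - 5\right) = 5 \left(-3\right) = -15$)
$\frac{a{\left(-74,-68 \right)}}{-21713} + \frac{45534}{V + 25046} = - \frac{15}{-21713} + \frac{45534}{-5807 + 25046} = \left(-15\right) \left(- \frac{1}{21713}\right) + \frac{45534}{19239} = \frac{15}{21713} + 45534 \cdot \frac{1}{19239} = \frac{15}{21713} + \frac{15178}{6413} = \frac{329656109}{139245469}$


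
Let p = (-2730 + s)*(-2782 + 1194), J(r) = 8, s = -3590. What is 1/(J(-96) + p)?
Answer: 1/10036168 ≈ 9.9640e-8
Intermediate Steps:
p = 10036160 (p = (-2730 - 3590)*(-2782 + 1194) = -6320*(-1588) = 10036160)
1/(J(-96) + p) = 1/(8 + 10036160) = 1/10036168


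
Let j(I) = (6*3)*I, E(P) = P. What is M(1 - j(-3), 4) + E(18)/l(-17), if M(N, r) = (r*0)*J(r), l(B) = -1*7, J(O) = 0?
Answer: -18/7 ≈ -2.5714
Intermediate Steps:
l(B) = -7
j(I) = 18*I
M(N, r) = 0 (M(N, r) = (r*0)*0 = 0*0 = 0)
M(1 - j(-3), 4) + E(18)/l(-17) = 0 + 18/(-7) = 0 + 18*(-1/7) = 0 - 18/7 = -18/7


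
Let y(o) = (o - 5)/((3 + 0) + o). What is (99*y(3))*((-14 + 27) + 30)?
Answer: -1419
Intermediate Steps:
y(o) = (-5 + o)/(3 + o)
(99*y(3))*((-14 + 27) + 30) = (99*((-5 + 3)/(3 + 3)))*((-14 + 27) + 30) = (99*(-2/6))*(13 + 30) = (99*((⅙)*(-2)))*43 = (99*(-⅓))*43 = -33*43 = -1419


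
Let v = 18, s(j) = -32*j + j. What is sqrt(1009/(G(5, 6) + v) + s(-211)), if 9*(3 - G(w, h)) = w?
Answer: 5*sqrt(2231230)/92 ≈ 81.181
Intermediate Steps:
G(w, h) = 3 - w/9
s(j) = -31*j
sqrt(1009/(G(5, 6) + v) + s(-211)) = sqrt(1009/((3 - 1/9*5) + 18) - 31*(-211)) = sqrt(1009/((3 - 5/9) + 18) + 6541) = sqrt(1009/(22/9 + 18) + 6541) = sqrt(1009/(184/9) + 6541) = sqrt((9/184)*1009 + 6541) = sqrt(9081/184 + 6541) = sqrt(1212625/184) = 5*sqrt(2231230)/92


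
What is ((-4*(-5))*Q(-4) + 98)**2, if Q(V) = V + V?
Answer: 3844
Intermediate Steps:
Q(V) = 2*V
((-4*(-5))*Q(-4) + 98)**2 = ((-4*(-5))*(2*(-4)) + 98)**2 = (20*(-8) + 98)**2 = (-160 + 98)**2 = (-62)**2 = 3844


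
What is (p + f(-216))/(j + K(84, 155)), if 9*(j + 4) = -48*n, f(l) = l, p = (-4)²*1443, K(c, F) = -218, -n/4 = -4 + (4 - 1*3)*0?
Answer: -34308/461 ≈ -74.421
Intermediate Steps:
n = 16 (n = -4*(-4 + (4 - 1*3)*0) = -4*(-4 + (4 - 3)*0) = -4*(-4 + 1*0) = -4*(-4 + 0) = -4*(-4) = 16)
p = 23088 (p = 16*1443 = 23088)
j = -268/3 (j = -4 + (-48*16)/9 = -4 + (⅑)*(-768) = -4 - 256/3 = -268/3 ≈ -89.333)
(p + f(-216))/(j + K(84, 155)) = (23088 - 216)/(-268/3 - 218) = 22872/(-922/3) = 22872*(-3/922) = -34308/461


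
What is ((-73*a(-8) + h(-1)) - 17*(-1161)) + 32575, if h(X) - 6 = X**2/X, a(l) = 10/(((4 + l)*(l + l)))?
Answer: 1673779/32 ≈ 52306.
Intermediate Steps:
a(l) = 5/(l*(4 + l)) (a(l) = 10/(((4 + l)*(2*l))) = 10/((2*l*(4 + l))) = 10*(1/(2*l*(4 + l))) = 5/(l*(4 + l)))
h(X) = 6 + X (h(X) = 6 + X**2/X = 6 + X)
((-73*a(-8) + h(-1)) - 17*(-1161)) + 32575 = ((-365/((-8)*(4 - 8)) + (6 - 1)) - 17*(-1161)) + 32575 = ((-365*(-1)/(8*(-4)) + 5) + 19737) + 32575 = ((-365*(-1)*(-1)/(8*4) + 5) + 19737) + 32575 = ((-73*5/32 + 5) + 19737) + 32575 = ((-365/32 + 5) + 19737) + 32575 = (-205/32 + 19737) + 32575 = 631379/32 + 32575 = 1673779/32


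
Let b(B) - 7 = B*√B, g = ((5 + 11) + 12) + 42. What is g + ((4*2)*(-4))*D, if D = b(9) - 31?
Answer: -26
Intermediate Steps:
g = 70 (g = (16 + 12) + 42 = 28 + 42 = 70)
b(B) = 7 + B^(3/2) (b(B) = 7 + B*√B = 7 + B^(3/2))
D = 3 (D = (7 + 9^(3/2)) - 31 = (7 + 27) - 31 = 34 - 31 = 3)
g + ((4*2)*(-4))*D = 70 + ((4*2)*(-4))*3 = 70 + (8*(-4))*3 = 70 - 32*3 = 70 - 96 = -26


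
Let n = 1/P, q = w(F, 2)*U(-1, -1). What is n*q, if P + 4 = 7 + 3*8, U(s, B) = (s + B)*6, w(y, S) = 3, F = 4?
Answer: -4/3 ≈ -1.3333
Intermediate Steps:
U(s, B) = 6*B + 6*s (U(s, B) = (B + s)*6 = 6*B + 6*s)
P = 27 (P = -4 + (7 + 3*8) = -4 + (7 + 24) = -4 + 31 = 27)
q = -36 (q = 3*(6*(-1) + 6*(-1)) = 3*(-6 - 6) = 3*(-12) = -36)
n = 1/27 ≈ 0.037037
n*q = (1/27)*(-36) = -4/3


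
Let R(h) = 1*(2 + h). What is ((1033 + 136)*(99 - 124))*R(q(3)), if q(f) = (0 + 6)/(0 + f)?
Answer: -116900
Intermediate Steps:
q(f) = 6/f
R(h) = 2 + h
((1033 + 136)*(99 - 124))*R(q(3)) = ((1033 + 136)*(99 - 124))*(2 + 6/3) = (1169*(-25))*(2 + 6*(⅓)) = -29225*(2 + 2) = -29225*4 = -116900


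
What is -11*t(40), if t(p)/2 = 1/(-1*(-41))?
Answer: -22/41 ≈ -0.53658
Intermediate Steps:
t(p) = 2/41 (t(p) = 2/((-1*(-41))) = 2/41)
-11*t(40) = -11*2/41 = -22/41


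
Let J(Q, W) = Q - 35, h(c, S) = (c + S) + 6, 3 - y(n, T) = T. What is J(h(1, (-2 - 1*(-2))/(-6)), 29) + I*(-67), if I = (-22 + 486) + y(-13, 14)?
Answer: -30379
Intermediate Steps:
y(n, T) = 3 - T
h(c, S) = 6 + S + c (h(c, S) = (S + c) + 6 = 6 + S + c)
J(Q, W) = -35 + Q
I = 453 (I = (-22 + 486) + (3 - 1*14) = 464 + (3 - 14) = 464 - 11 = 453)
J(h(1, (-2 - 1*(-2))/(-6)), 29) + I*(-67) = (-35 + (6 + (-2 - 1*(-2))/(-6) + 1)) + 453*(-67) = (-35 + (6 + (-2 + 2)*(-⅙) + 1)) - 30351 = (-35 + (6 + 0*(-⅙) + 1)) - 30351 = (-35 + (6 + 0 + 1)) - 30351 = (-35 + 7) - 30351 = -28 - 30351 = -30379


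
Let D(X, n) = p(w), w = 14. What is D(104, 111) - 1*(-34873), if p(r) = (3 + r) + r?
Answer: 34904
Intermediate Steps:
p(r) = 3 + 2*r
D(X, n) = 31 (D(X, n) = 3 + 2*14 = 3 + 28 = 31)
D(104, 111) - 1*(-34873) = 31 - 1*(-34873) = 31 + 34873 = 34904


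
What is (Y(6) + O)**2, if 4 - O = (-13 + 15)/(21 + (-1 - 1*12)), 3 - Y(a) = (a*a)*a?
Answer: 700569/16 ≈ 43786.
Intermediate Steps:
Y(a) = 3 - a**3 (Y(a) = 3 - a*a*a = 3 - a**2*a = 3 - a**3)
O = 15/4 (O = 4 - (-13 + 15)/(21 + (-1 - 1*12)) = 4 - 2/(21 + (-1 - 12)) = 4 - 2/(21 - 13) = 4 - 2/8 = 4 - 1*1/4 = 4 - 1/4 = 15/4 ≈ 3.7500)
(Y(6) + O)**2 = ((3 - 1*6**3) + 15/4)**2 = ((3 - 1*216) + 15/4)**2 = ((3 - 216) + 15/4)**2 = (-213 + 15/4)**2 = (-837/4)**2 = 700569/16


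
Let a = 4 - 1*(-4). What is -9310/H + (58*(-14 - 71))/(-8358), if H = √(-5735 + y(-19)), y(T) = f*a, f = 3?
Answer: 2465/4179 + 9310*I*√5711/5711 ≈ 0.58985 + 123.2*I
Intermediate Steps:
a = 8 (a = 4 + 4 = 8)
y(T) = 24 (y(T) = 3*8 = 24)
H = I*√5711 (H = √(-5735 + 24) = √(-5711) = I*√5711 ≈ 75.571*I)
-9310/H + (58*(-14 - 71))/(-8358) = -9310*(-I*√5711/5711) + (58*(-14 - 71))/(-8358) = -(-9310)*I*√5711/5711 + (58*(-85))*(-1/8358) = 9310*I*√5711/5711 - 4930*(-1/8358) = 9310*I*√5711/5711 + 2465/4179 = 2465/4179 + 9310*I*√5711/5711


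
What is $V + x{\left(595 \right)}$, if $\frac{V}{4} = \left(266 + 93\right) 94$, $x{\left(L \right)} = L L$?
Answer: $489009$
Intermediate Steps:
$x{\left(L \right)} = L^{2}$
$V = 134984$ ($V = 4 \left(266 + 93\right) 94 = 4 \cdot 359 \cdot 94 = 4 \cdot 33746 = 134984$)
$V + x{\left(595 \right)} = 134984 + 595^{2} = 134984 + 354025 = 489009$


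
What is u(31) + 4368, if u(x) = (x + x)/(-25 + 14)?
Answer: 47986/11 ≈ 4362.4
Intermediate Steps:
u(x) = -2*x/11 (u(x) = (2*x)/(-11) = (2*x)*(-1/11) = -2*x/11)
u(31) + 4368 = -2/11*31 + 4368 = -62/11 + 4368 = 47986/11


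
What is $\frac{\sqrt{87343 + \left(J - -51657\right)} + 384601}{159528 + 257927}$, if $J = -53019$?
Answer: $\frac{384601}{417455} + \frac{\sqrt{85981}}{417455} \approx 0.922$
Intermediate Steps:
$\frac{\sqrt{87343 + \left(J - -51657\right)} + 384601}{159528 + 257927} = \frac{\sqrt{87343 - 1362} + 384601}{159528 + 257927} = \frac{\sqrt{87343 + \left(-53019 + 51657\right)} + 384601}{417455} = \left(\sqrt{87343 - 1362} + 384601\right) \frac{1}{417455} = \left(\sqrt{85981} + 384601\right) \frac{1}{417455} = \left(384601 + \sqrt{85981}\right) \frac{1}{417455} = \frac{384601}{417455} + \frac{\sqrt{85981}}{417455}$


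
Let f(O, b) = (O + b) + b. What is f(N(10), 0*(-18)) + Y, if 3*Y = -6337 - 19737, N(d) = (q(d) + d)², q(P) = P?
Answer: -24874/3 ≈ -8291.3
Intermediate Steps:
N(d) = 4*d² (N(d) = (d + d)² = (2*d)² = 4*d²)
f(O, b) = O + 2*b
Y = -26074/3 (Y = (-6337 - 19737)/3 = (⅓)*(-26074) = -26074/3 ≈ -8691.3)
f(N(10), 0*(-18)) + Y = (4*10² + 2*(0*(-18))) - 26074/3 = (4*100 + 2*0) - 26074/3 = (400 + 0) - 26074/3 = 400 - 26074/3 = -24874/3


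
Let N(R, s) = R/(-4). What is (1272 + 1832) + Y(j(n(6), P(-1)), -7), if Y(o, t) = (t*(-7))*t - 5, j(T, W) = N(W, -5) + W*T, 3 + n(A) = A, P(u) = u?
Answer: 2756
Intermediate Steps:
N(R, s) = -R/4 (N(R, s) = R*(-¼) = -R/4)
n(A) = -3 + A
j(T, W) = -W/4 + T*W (j(T, W) = -W/4 + W*T = -W/4 + T*W)
Y(o, t) = -5 - 7*t² (Y(o, t) = (-7*t)*t - 5 = -7*t² - 5 = -5 - 7*t²)
(1272 + 1832) + Y(j(n(6), P(-1)), -7) = (1272 + 1832) + (-5 - 7*(-7)²) = 3104 + (-5 - 7*49) = 3104 + (-5 - 343) = 3104 - 348 = 2756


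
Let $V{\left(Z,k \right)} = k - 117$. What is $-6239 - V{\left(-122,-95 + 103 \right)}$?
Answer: $-6130$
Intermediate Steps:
$V{\left(Z,k \right)} = -117 + k$
$-6239 - V{\left(-122,-95 + 103 \right)} = -6239 - \left(-117 + \left(-95 + 103\right)\right) = -6239 - \left(-117 + 8\right) = -6239 - -109 = -6239 + 109 = -6130$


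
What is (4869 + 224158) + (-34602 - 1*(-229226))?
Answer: 423651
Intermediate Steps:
(4869 + 224158) + (-34602 - 1*(-229226)) = 229027 + (-34602 + 229226) = 229027 + 194624 = 423651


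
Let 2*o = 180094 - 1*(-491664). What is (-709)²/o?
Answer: 502681/335879 ≈ 1.4966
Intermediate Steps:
o = 335879 (o = (180094 - 1*(-491664))/2 = (180094 + 491664)/2 = (½)*671758 = 335879)
(-709)²/o = (-709)²/335879 = 502681*(1/335879) = 502681/335879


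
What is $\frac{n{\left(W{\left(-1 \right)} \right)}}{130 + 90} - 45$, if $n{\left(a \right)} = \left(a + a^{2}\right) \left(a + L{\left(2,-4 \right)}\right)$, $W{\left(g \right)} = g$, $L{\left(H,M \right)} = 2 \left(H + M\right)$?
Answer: $-45$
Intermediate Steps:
$L{\left(H,M \right)} = 2 H + 2 M$
$n{\left(a \right)} = \left(-4 + a\right) \left(a + a^{2}\right)$ ($n{\left(a \right)} = \left(a + a^{2}\right) \left(a + \left(2 \cdot 2 + 2 \left(-4\right)\right)\right) = \left(a + a^{2}\right) \left(a + \left(4 - 8\right)\right) = \left(a + a^{2}\right) \left(a - 4\right) = \left(a + a^{2}\right) \left(-4 + a\right) = \left(-4 + a\right) \left(a + a^{2}\right)$)
$\frac{n{\left(W{\left(-1 \right)} \right)}}{130 + 90} - 45 = \frac{\left(-1\right) \left(-4 + \left(-1\right)^{2} - -3\right)}{130 + 90} - 45 = \frac{\left(-1\right) \left(-4 + 1 + 3\right)}{220} - 45 = \left(-1\right) 0 \cdot \frac{1}{220} - 45 = 0 \cdot \frac{1}{220} - 45 = 0 - 45 = -45$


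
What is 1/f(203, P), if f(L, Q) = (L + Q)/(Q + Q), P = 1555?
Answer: 1555/879 ≈ 1.7691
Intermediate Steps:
f(L, Q) = (L + Q)/(2*Q) (f(L, Q) = (L + Q)/((2*Q)) = (L + Q)*(1/(2*Q)) = (L + Q)/(2*Q))
1/f(203, P) = 1/((½)*(203 + 1555)/1555) = 1/((½)*(1/1555)*1758) = 1/(879/1555) = 1555/879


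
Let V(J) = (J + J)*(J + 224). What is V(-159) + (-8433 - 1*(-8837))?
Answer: -20266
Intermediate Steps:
V(J) = 2*J*(224 + J) (V(J) = (2*J)*(224 + J) = 2*J*(224 + J))
V(-159) + (-8433 - 1*(-8837)) = 2*(-159)*(224 - 159) + (-8433 - 1*(-8837)) = 2*(-159)*65 + (-8433 + 8837) = -20670 + 404 = -20266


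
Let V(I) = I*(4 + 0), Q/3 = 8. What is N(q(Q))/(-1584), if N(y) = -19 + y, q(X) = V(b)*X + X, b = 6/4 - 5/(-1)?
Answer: -629/1584 ≈ -0.39710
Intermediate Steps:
Q = 24 (Q = 3*8 = 24)
b = 13/2 (b = 6*(1/4) - 5*(-1) = 3/2 + 5 = 13/2 ≈ 6.5000)
V(I) = 4*I (V(I) = I*4 = 4*I)
q(X) = 27*X (q(X) = (4*(13/2))*X + X = 26*X + X = 27*X)
N(q(Q))/(-1584) = (-19 + 27*24)/(-1584) = (-19 + 648)*(-1/1584) = 629*(-1/1584) = -629/1584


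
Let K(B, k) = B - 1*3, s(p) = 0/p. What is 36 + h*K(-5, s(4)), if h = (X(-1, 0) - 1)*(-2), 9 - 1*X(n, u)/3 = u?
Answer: 452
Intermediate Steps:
X(n, u) = 27 - 3*u
s(p) = 0
h = -52 (h = ((27 - 3*0) - 1)*(-2) = ((27 + 0) - 1)*(-2) = (27 - 1)*(-2) = 26*(-2) = -52)
K(B, k) = -3 + B (K(B, k) = B - 3 = -3 + B)
36 + h*K(-5, s(4)) = 36 - 52*(-3 - 5) = 36 - 52*(-8) = 36 + 416 = 452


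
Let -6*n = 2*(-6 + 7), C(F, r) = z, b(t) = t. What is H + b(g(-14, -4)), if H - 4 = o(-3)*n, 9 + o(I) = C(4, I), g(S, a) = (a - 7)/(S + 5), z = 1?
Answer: 71/9 ≈ 7.8889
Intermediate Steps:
g(S, a) = (-7 + a)/(5 + S)
C(F, r) = 1
n = -⅓ (n = -(-6 + 7)/3 = -1/3 = -⅙*2 = -⅓ ≈ -0.33333)
o(I) = -8 (o(I) = -9 + 1 = -8)
H = 20/3 (H = 4 - 8*(-⅓) = 4 + 8/3 = 20/3 ≈ 6.6667)
H + b(g(-14, -4)) = 20/3 + (-7 - 4)/(5 - 14) = 20/3 - 11/(-9) = 20/3 - ⅑*(-11) = 20/3 + 11/9 = 71/9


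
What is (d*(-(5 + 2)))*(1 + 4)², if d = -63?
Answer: 11025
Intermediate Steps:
(d*(-(5 + 2)))*(1 + 4)² = (-(-63)*(5 + 2))*(1 + 4)² = -(-63)*7*5² = -63*(-7)*25 = 441*25 = 11025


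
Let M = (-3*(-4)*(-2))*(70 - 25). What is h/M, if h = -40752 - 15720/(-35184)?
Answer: 59741777/1583280 ≈ 37.733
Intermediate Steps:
M = -1080 (M = (12*(-2))*45 = -24*45 = -1080)
h = -59741777/1466 (h = -40752 - 15720*(-1/35184) = -40752 + 655/1466 = -59741777/1466 ≈ -40752.)
h/M = -59741777/1466/(-1080) = -59741777/1466*(-1/1080) = 59741777/1583280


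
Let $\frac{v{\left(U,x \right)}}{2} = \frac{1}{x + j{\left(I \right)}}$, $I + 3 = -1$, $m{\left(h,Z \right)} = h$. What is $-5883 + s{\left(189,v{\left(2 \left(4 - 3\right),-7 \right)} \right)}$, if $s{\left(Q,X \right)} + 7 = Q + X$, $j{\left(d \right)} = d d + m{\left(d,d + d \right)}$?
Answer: $- \frac{28503}{5} \approx -5700.6$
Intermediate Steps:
$I = -4$ ($I = -3 - 1 = -4$)
$j{\left(d \right)} = d + d^{2}$ ($j{\left(d \right)} = d d + d = d^{2} + d = d + d^{2}$)
$v{\left(U,x \right)} = \frac{2}{12 + x}$ ($v{\left(U,x \right)} = \frac{2}{x - 4 \left(1 - 4\right)} = \frac{2}{x - -12} = \frac{2}{x + 12} = \frac{2}{12 + x}$)
$s{\left(Q,X \right)} = -7 + Q + X$ ($s{\left(Q,X \right)} = -7 + \left(Q + X\right) = -7 + Q + X$)
$-5883 + s{\left(189,v{\left(2 \left(4 - 3\right),-7 \right)} \right)} = -5883 + \left(-7 + 189 + \frac{2}{12 - 7}\right) = -5883 + \left(-7 + 189 + \frac{2}{5}\right) = -5883 + \frac{912}{5} = - \frac{28503}{5}$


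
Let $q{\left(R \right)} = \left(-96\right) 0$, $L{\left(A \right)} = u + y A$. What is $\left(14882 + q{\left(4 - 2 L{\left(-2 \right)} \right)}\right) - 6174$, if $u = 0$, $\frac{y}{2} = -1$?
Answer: $8708$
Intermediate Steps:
$y = -2$ ($y = 2 \left(-1\right) = -2$)
$L{\left(A \right)} = - 2 A$ ($L{\left(A \right)} = 0 - 2 A = - 2 A$)
$q{\left(R \right)} = 0$
$\left(14882 + q{\left(4 - 2 L{\left(-2 \right)} \right)}\right) - 6174 = \left(14882 + 0\right) - 6174 = 14882 - 6174 = 8708$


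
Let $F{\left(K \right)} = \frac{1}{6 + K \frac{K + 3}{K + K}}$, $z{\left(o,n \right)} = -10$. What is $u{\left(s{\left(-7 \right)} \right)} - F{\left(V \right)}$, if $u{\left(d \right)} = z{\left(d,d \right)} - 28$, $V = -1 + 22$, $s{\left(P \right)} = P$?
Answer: $- \frac{685}{18} \approx -38.056$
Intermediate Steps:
$V = 21$
$F{\left(K \right)} = \frac{1}{\frac{15}{2} + \frac{K}{2}}$ ($F{\left(K \right)} = \frac{1}{6 + K \frac{3 + K}{2 K}} = \frac{1}{6 + \left(\frac{3}{2} + \frac{K}{2}\right)} = \frac{1}{\frac{15}{2} + \frac{K}{2}}$)
$u{\left(d \right)} = -38$ ($u{\left(d \right)} = -10 - 28 = -38$)
$u{\left(s{\left(-7 \right)} \right)} - F{\left(V \right)} = -38 - \frac{2}{15 + 21} = -38 - \frac{2}{36} = -38 - 2 \cdot \frac{1}{36} = -38 - \frac{1}{18} = - \frac{685}{18}$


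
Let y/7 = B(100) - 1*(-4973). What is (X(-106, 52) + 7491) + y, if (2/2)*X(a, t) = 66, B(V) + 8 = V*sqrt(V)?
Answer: 49312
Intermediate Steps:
B(V) = -8 + V**(3/2) (B(V) = -8 + V*sqrt(V) = -8 + V**(3/2))
X(a, t) = 66
y = 41755 (y = 7*((-8 + 100**(3/2)) - 1*(-4973)) = 7*((-8 + 1000) + 4973) = 7*(992 + 4973) = 7*5965 = 41755)
(X(-106, 52) + 7491) + y = (66 + 7491) + 41755 = 7557 + 41755 = 49312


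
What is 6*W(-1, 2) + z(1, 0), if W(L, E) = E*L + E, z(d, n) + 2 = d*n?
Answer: -2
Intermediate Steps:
z(d, n) = -2 + d*n
W(L, E) = E + E*L
6*W(-1, 2) + z(1, 0) = 6*(2*(1 - 1)) + (-2 + 1*0) = 6*(2*0) + (-2 + 0) = 6*0 - 2 = 0 - 2 = -2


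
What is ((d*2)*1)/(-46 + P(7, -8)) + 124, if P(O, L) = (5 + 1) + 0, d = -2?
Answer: 1241/10 ≈ 124.10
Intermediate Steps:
P(O, L) = 6 (P(O, L) = 6 + 0 = 6)
((d*2)*1)/(-46 + P(7, -8)) + 124 = (-2*2*1)/(-46 + 6) + 124 = -4*1/(-40) + 124 = -4*(-1/40) + 124 = ⅒ + 124 = 1241/10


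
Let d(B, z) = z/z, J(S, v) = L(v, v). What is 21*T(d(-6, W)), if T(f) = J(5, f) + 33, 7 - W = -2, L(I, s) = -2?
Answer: 651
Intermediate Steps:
J(S, v) = -2
W = 9 (W = 7 - 1*(-2) = 7 + 2 = 9)
d(B, z) = 1
T(f) = 31 (T(f) = -2 + 33 = 31)
21*T(d(-6, W)) = 21*31 = 651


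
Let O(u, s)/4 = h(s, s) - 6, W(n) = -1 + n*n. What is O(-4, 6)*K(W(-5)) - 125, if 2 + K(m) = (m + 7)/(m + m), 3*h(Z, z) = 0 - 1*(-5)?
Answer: -3655/36 ≈ -101.53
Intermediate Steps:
W(n) = -1 + n²
h(Z, z) = 5/3 (h(Z, z) = (0 - 1*(-5))/3 = (0 + 5)/3 = (⅓)*5 = 5/3)
K(m) = -2 + (7 + m)/(2*m) (K(m) = -2 + (m + 7)/(m + m) = -2 + (7 + m)/((2*m)) = -2 + (7 + m)*(1/(2*m)) = -2 + (7 + m)/(2*m))
O(u, s) = -52/3 (O(u, s) = 4*(5/3 - 6) = 4*(-13/3) = -52/3)
O(-4, 6)*K(W(-5)) - 125 = -26*(7 - 3*(-1 + (-5)²))/(3*(-1 + (-5)²)) - 125 = -26*(7 - 3*(-1 + 25))/(3*(-1 + 25)) - 125 = -26*(7 - 3*24)/(3*24) - 125 = -26*(7 - 72)/(3*24) - 125 = -26*(-65)/(3*24) - 125 = -52/3*(-65/48) - 125 = 845/36 - 125 = -3655/36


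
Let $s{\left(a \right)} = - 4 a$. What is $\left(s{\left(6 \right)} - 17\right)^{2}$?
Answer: $1681$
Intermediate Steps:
$\left(s{\left(6 \right)} - 17\right)^{2} = \left(\left(-4\right) 6 - 17\right)^{2} = \left(-24 - 17\right)^{2} = \left(-41\right)^{2} = 1681$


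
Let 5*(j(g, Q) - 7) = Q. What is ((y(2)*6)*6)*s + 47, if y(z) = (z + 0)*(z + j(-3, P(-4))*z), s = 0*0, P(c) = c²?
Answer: 47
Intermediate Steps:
j(g, Q) = 7 + Q/5
s = 0
y(z) = 56*z²/5 (y(z) = (z + 0)*(z + (7 + (⅕)*(-4)²)*z) = z*(z + (7 + (⅕)*16)*z) = z*(z + (7 + 16/5)*z) = z*(z + 51*z/5) = z*(56*z/5) = 56*z²/5)
((y(2)*6)*6)*s + 47 = ((((56/5)*2²)*6)*6)*0 + 47 = ((((56/5)*4)*6)*6)*0 + 47 = (((224/5)*6)*6)*0 + 47 = ((1344/5)*6)*0 + 47 = (8064/5)*0 + 47 = 0 + 47 = 47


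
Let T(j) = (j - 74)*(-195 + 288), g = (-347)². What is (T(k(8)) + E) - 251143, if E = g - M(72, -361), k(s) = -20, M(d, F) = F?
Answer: -139115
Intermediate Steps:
g = 120409
T(j) = -6882 + 93*j (T(j) = (-74 + j)*93 = -6882 + 93*j)
E = 120770 (E = 120409 - 1*(-361) = 120409 + 361 = 120770)
(T(k(8)) + E) - 251143 = ((-6882 + 93*(-20)) + 120770) - 251143 = ((-6882 - 1860) + 120770) - 251143 = (-8742 + 120770) - 251143 = 112028 - 251143 = -139115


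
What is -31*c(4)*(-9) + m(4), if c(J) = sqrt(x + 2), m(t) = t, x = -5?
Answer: 4 + 279*I*sqrt(3) ≈ 4.0 + 483.24*I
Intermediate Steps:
c(J) = I*sqrt(3) (c(J) = sqrt(-5 + 2) = sqrt(-3) = I*sqrt(3))
-31*c(4)*(-9) + m(4) = -31*I*sqrt(3)*(-9) + 4 = -(-279)*I*sqrt(3) + 4 = 279*I*sqrt(3) + 4 = 4 + 279*I*sqrt(3)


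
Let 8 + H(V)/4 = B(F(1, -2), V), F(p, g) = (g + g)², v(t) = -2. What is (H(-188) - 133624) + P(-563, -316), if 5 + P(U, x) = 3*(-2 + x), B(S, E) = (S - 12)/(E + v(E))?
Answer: -12788433/95 ≈ -1.3462e+5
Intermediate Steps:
F(p, g) = 4*g² (F(p, g) = (2*g)² = 4*g²)
B(S, E) = (-12 + S)/(-2 + E) (B(S, E) = (S - 12)/(E - 2) = (-12 + S)/(-2 + E))
H(V) = -32 + 16/(-2 + V) (H(V) = -32 + 4*((-12 + 4*(-2)²)/(-2 + V)) = -32 + 4*((-12 + 4*4)/(-2 + V)) = -32 + 4*((-12 + 16)/(-2 + V)) = -32 + 4*(4/(-2 + V)) = -32 + 16/(-2 + V))
P(U, x) = -11 + 3*x (P(U, x) = -5 + 3*(-2 + x) = -5 + (-6 + 3*x) = -11 + 3*x)
(H(-188) - 133624) + P(-563, -316) = (16*(5 - 2*(-188))/(-2 - 188) - 133624) + (-11 + 3*(-316)) = (16*(5 + 376)/(-190) - 133624) + (-11 - 948) = (16*(-1/190)*381 - 133624) - 959 = (-3048/95 - 133624) - 959 = -12697328/95 - 959 = -12788433/95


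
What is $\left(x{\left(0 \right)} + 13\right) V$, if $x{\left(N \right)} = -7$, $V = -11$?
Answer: $-66$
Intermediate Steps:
$\left(x{\left(0 \right)} + 13\right) V = \left(-7 + 13\right) \left(-11\right) = 6 \left(-11\right) = -66$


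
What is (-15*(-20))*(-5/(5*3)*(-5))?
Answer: 500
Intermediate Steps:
(-15*(-20))*(-5/(5*3)*(-5)) = 300*(-1/3*(-5)) = 300*(-5*1/15*(-5)) = 300*(-⅓*(-5)) = 300*(5/3) = 500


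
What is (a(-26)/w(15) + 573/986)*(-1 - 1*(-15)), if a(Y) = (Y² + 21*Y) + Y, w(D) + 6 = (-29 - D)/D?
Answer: -5114823/33031 ≈ -154.85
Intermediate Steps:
w(D) = -6 + (-29 - D)/D
a(Y) = Y² + 22*Y
(a(-26)/w(15) + 573/986)*(-1 - 1*(-15)) = ((-26*(22 - 26))/(-7 - 29/15) + 573/986)*(-1 - 1*(-15)) = ((-26*(-4))/(-7 - 29*1/15) + 573*(1/986))*(-1 + 15) = (104/(-7 - 29/15) + 573/986)*14 = (104/(-134/15) + 573/986)*14 = (104*(-15/134) + 573/986)*14 = (-780/67 + 573/986)*14 = -730689/66062*14 = -5114823/33031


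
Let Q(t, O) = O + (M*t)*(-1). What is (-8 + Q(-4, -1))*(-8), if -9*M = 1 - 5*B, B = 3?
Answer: 200/9 ≈ 22.222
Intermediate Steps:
M = 14/9 (M = -(1 - 5*3)/9 = -(1 - 15)/9 = -⅑*(-14) = 14/9 ≈ 1.5556)
Q(t, O) = O - 14*t/9 (Q(t, O) = O + (14*t/9)*(-1) = O - 14*t/9)
(-8 + Q(-4, -1))*(-8) = (-8 + (-1 - 14/9*(-4)))*(-8) = (-8 + (-1 + 56/9))*(-8) = (-8 + 47/9)*(-8) = -25/9*(-8) = 200/9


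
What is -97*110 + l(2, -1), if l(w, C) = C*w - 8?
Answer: -10680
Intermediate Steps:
l(w, C) = -8 + C*w
-97*110 + l(2, -1) = -97*110 + (-8 - 1*2) = -10670 + (-8 - 2) = -10670 - 10 = -10680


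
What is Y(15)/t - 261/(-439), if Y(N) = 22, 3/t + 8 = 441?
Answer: 4182697/1317 ≈ 3175.9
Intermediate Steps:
t = 3/433 (t = 3/(-8 + 441) = 3/433 ≈ 0.0069284)
Y(15)/t - 261/(-439) = 22/(3/433) - 261/(-439) = 22*(433/3) - 261*(-1/439) = 9526/3 + 261/439 = 4182697/1317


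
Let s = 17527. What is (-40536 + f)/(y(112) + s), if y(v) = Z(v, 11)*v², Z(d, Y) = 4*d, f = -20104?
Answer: -60640/5637239 ≈ -0.010757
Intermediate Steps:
y(v) = 4*v³ (y(v) = (4*v)*v² = 4*v³)
(-40536 + f)/(y(112) + s) = (-40536 - 20104)/(4*112³ + 17527) = -60640/(4*1404928 + 17527) = -60640/(5619712 + 17527) = -60640/5637239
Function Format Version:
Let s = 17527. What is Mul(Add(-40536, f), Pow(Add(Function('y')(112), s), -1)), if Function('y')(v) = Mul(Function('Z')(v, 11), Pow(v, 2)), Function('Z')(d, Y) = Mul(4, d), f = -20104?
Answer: Rational(-60640, 5637239) ≈ -0.010757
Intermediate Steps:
Function('y')(v) = Mul(4, Pow(v, 3)) (Function('y')(v) = Mul(Mul(4, v), Pow(v, 2)) = Mul(4, Pow(v, 3)))
Mul(Add(-40536, f), Pow(Add(Function('y')(112), s), -1)) = Mul(Add(-40536, -20104), Pow(Add(Mul(4, Pow(112, 3)), 17527), -1)) = Mul(-60640, Pow(Add(Mul(4, 1404928), 17527), -1)) = Mul(-60640, Pow(Add(5619712, 17527), -1)) = Mul(-60640, Pow(5637239, -1)) = Mul(-60640, Rational(1, 5637239)) = Rational(-60640, 5637239)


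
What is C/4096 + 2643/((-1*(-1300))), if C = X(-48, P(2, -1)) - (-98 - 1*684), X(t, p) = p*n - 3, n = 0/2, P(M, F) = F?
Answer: 2959607/1331200 ≈ 2.2233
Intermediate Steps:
n = 0 (n = 0*(1/2) = 0)
X(t, p) = -3 (X(t, p) = p*0 - 3 = 0 - 3 = -3)
C = 779 (C = -3 - (-98 - 1*684) = -3 - (-98 - 684) = -3 - 1*(-782) = -3 + 782 = 779)
C/4096 + 2643/((-1*(-1300))) = 779/4096 + 2643/((-1*(-1300))) = 779*(1/4096) + 2643/1300 = 779/4096 + 2643*(1/1300) = 779/4096 + 2643/1300 = 2959607/1331200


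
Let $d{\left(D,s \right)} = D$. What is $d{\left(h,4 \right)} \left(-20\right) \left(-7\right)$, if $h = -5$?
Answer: $-700$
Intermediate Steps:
$d{\left(h,4 \right)} \left(-20\right) \left(-7\right) = \left(-5\right) \left(-20\right) \left(-7\right) = 100 \left(-7\right) = -700$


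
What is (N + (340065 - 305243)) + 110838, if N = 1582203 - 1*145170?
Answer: 1582693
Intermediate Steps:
N = 1437033 (N = 1582203 - 145170 = 1437033)
(N + (340065 - 305243)) + 110838 = (1437033 + (340065 - 305243)) + 110838 = (1437033 + 34822) + 110838 = 1471855 + 110838 = 1582693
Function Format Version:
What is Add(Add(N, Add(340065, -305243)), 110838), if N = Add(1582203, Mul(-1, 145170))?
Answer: 1582693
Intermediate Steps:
N = 1437033 (N = Add(1582203, -145170) = 1437033)
Add(Add(N, Add(340065, -305243)), 110838) = Add(Add(1437033, Add(340065, -305243)), 110838) = Add(Add(1437033, 34822), 110838) = Add(1471855, 110838) = 1582693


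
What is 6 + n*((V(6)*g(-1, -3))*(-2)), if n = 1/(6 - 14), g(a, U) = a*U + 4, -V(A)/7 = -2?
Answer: 61/2 ≈ 30.500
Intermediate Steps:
V(A) = 14 (V(A) = -7*(-2) = 14)
g(a, U) = 4 + U*a (g(a, U) = U*a + 4 = 4 + U*a)
n = -⅛ (n = 1/(-8) = -⅛ ≈ -0.12500)
6 + n*((V(6)*g(-1, -3))*(-2)) = 6 - 14*(4 - 3*(-1))*(-2)/8 = 6 - 14*(4 + 3)*(-2)/8 = 6 - 14*7*(-2)/8 = 6 - 49*(-2)/4 = 6 - ⅛*(-196) = 6 + 49/2 = 61/2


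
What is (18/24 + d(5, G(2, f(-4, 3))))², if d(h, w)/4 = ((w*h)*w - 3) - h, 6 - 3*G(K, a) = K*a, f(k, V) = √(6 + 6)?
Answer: 8393425/144 - 298400*√3/9 ≈ 860.57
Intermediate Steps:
f(k, V) = 2*√3 (f(k, V) = √12 = 2*√3)
G(K, a) = 2 - K*a/3
d(h, w) = -12 - 4*h + 4*h*w² (d(h, w) = 4*(((w*h)*w - 3) - h) = 4*(((h*w)*w - 3) - h) = 4*((h*w² - 3) - h) = 4*((-3 + h*w²) - h) = 4*(-3 - h + h*w²) = -12 - 4*h + 4*h*w²)
(18/24 + d(5, G(2, f(-4, 3))))² = (18/24 + (-12 - 4*5 + 4*5*(2 - ⅓*2*2*√3)²))² = (18*(1/24) + (-12 - 20 + 4*5*(2 - 4*√3/3)²))² = (¾ + (-12 - 20 + 20*(2 - 4*√3/3)²))² = (¾ + (-32 + 20*(2 - 4*√3/3)²))² = (-125/4 + 20*(2 - 4*√3/3)²)²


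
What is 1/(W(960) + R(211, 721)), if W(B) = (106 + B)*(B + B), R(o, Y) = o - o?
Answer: 1/2046720 ≈ 4.8859e-7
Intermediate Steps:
R(o, Y) = 0
W(B) = 2*B*(106 + B) (W(B) = (106 + B)*(2*B) = 2*B*(106 + B))
1/(W(960) + R(211, 721)) = 1/(2*960*(106 + 960) + 0) = 1/(2*960*1066 + 0) = 1/(2046720 + 0) = 1/2046720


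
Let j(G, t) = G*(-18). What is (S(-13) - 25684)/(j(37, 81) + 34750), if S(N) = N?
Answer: -25697/34084 ≈ -0.75393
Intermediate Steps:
j(G, t) = -18*G
(S(-13) - 25684)/(j(37, 81) + 34750) = (-13 - 25684)/(-18*37 + 34750) = -25697/(-666 + 34750) = -25697/34084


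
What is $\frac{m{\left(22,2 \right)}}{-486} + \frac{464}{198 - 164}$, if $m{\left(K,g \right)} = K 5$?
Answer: $\frac{55441}{4131} \approx 13.421$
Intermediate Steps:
$m{\left(K,g \right)} = 5 K$
$\frac{m{\left(22,2 \right)}}{-486} + \frac{464}{198 - 164} = \frac{5 \cdot 22}{-486} + \frac{464}{198 - 164} = 110 \left(- \frac{1}{486}\right) + \frac{464}{198 - 164} = - \frac{55}{243} + \frac{464}{34} = - \frac{55}{243} + 464 \cdot \frac{1}{34} = - \frac{55}{243} + \frac{232}{17} = \frac{55441}{4131}$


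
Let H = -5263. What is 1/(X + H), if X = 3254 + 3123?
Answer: 1/1114 ≈ 0.00089767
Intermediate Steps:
X = 6377
1/(X + H) = 1/(6377 - 5263) = 1/1114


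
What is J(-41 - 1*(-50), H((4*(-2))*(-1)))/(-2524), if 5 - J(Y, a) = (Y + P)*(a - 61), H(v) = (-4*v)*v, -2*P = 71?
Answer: 16791/5048 ≈ 3.3263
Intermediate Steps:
P = -71/2 (P = -1/2*71 = -71/2 ≈ -35.500)
H(v) = -4*v**2
J(Y, a) = 5 - (-61 + a)*(-71/2 + Y) (J(Y, a) = 5 - (Y - 71/2)*(a - 61) = 5 - (-71/2 + Y)*(-61 + a) = 5 - (-61 + a)*(-71/2 + Y))
J(-41 - 1*(-50), H((4*(-2))*(-1)))/(-2524) = (-4321/2 + 61*(-41 - 1*(-50)) + 71*(-4*((4*(-2))*(-1))**2)/2 - (-41 - 1*(-50))*(-4*((4*(-2))*(-1))**2))/(-2524) = (-4321/2 + 61*(-41 + 50) + 71*(-4*(-8*(-1))**2)/2 - (-41 + 50)*(-4*(-8*(-1))**2))*(-1/2524) = (-4321/2 + 61*9 + 71*(-4*8**2)/2 - 1*9*(-4*8**2))*(-1/2524) = (-4321/2 + 549 + 71*(-4*64)/2 - 1*9*(-4*64))*(-1/2524) = (-4321/2 + 549 + (71/2)*(-256) - 1*9*(-256))*(-1/2524) = (-4321/2 + 549 - 9088 + 2304)*(-1/2524) = -16791/2*(-1/2524) = 16791/5048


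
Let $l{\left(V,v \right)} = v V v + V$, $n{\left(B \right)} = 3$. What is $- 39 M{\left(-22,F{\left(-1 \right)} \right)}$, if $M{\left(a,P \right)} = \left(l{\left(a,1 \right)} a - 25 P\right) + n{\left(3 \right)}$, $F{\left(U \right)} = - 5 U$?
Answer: $-32994$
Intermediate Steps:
$l{\left(V,v \right)} = V + V v^{2}$ ($l{\left(V,v \right)} = V v v + V = V v^{2} + V = V + V v^{2}$)
$M{\left(a,P \right)} = 3 - 25 P + 2 a^{2}$ ($M{\left(a,P \right)} = \left(a \left(1 + 1^{2}\right) a - 25 P\right) + 3 = \left(a \left(1 + 1\right) a - 25 P\right) + 3 = \left(a 2 a - 25 P\right) + 3 = \left(2 a a - 25 P\right) + 3 = \left(2 a^{2} - 25 P\right) + 3 = \left(- 25 P + 2 a^{2}\right) + 3 = 3 - 25 P + 2 a^{2}$)
$- 39 M{\left(-22,F{\left(-1 \right)} \right)} = - 39 \left(3 - 25 \left(\left(-5\right) \left(-1\right)\right) + 2 \left(-22\right)^{2}\right) = - 39 \left(3 - 125 + 2 \cdot 484\right) = - 39 \left(3 - 125 + 968\right) = \left(-39\right) 846 = -32994$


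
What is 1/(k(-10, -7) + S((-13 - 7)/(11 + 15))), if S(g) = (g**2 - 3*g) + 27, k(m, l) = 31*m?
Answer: -169/47337 ≈ -0.0035701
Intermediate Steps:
S(g) = 27 + g**2 - 3*g
1/(k(-10, -7) + S((-13 - 7)/(11 + 15))) = 1/(31*(-10) + (27 + ((-13 - 7)/(11 + 15))**2 - 3*(-13 - 7)/(11 + 15))) = 1/(-310 + (27 + (-20/26)**2 - (-60)/26)) = 1/(-310 + (27 + (-20*1/26)**2 - (-60)/26)) = 1/(-310 + (27 + (-10/13)**2 - 3*(-10/13))) = 1/(-310 + (27 + 100/169 + 30/13)) = 1/(-310 + 5053/169) = 1/(-47337/169) = -169/47337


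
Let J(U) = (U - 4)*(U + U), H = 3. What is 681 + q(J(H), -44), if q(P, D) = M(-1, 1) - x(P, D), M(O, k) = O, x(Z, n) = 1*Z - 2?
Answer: 688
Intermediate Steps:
x(Z, n) = -2 + Z (x(Z, n) = Z - 2 = -2 + Z)
J(U) = 2*U*(-4 + U) (J(U) = (-4 + U)*(2*U) = 2*U*(-4 + U))
q(P, D) = 1 - P (q(P, D) = -1 - (-2 + P) = -1 + (2 - P) = 1 - P)
681 + q(J(H), -44) = 681 + (1 - 2*3*(-4 + 3)) = 681 + (1 - 2*3*(-1)) = 681 + (1 - 1*(-6)) = 681 + (1 + 6) = 681 + 7 = 688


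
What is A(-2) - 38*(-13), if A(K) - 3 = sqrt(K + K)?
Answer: 497 + 2*I ≈ 497.0 + 2.0*I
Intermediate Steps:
A(K) = 3 + sqrt(2)*sqrt(K) (A(K) = 3 + sqrt(K + K) = 3 + sqrt(2*K) = 3 + sqrt(2)*sqrt(K))
A(-2) - 38*(-13) = (3 + sqrt(2)*sqrt(-2)) - 38*(-13) = (3 + sqrt(2)*(I*sqrt(2))) + 494 = (3 + 2*I) + 494 = 497 + 2*I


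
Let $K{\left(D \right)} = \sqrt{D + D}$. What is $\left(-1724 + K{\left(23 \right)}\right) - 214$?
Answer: $-1938 + \sqrt{46} \approx -1931.2$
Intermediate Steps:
$K{\left(D \right)} = \sqrt{2} \sqrt{D}$ ($K{\left(D \right)} = \sqrt{2 D} = \sqrt{2} \sqrt{D}$)
$\left(-1724 + K{\left(23 \right)}\right) - 214 = \left(-1724 + \sqrt{2} \sqrt{23}\right) - 214 = \left(-1724 + \sqrt{46}\right) - 214 = -1938 + \sqrt{46}$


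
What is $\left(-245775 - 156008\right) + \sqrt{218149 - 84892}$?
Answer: $-401783 + \sqrt{133257} \approx -4.0142 \cdot 10^{5}$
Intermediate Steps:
$\left(-245775 - 156008\right) + \sqrt{218149 - 84892} = \left(-245775 - 156008\right) + \sqrt{133257} = -401783 + \sqrt{133257}$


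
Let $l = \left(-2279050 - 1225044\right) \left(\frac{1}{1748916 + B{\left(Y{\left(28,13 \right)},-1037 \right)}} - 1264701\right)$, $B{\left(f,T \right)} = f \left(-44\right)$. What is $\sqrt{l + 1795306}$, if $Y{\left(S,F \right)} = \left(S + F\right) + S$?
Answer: $\frac{\sqrt{844252942602553397102955}}{436470} \approx 2.1051 \cdot 10^{6}$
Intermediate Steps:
$Y{\left(S,F \right)} = F + 2 S$ ($Y{\left(S,F \right)} = \left(F + S\right) + S = F + 2 S$)
$B{\left(f,T \right)} = - 44 f$
$l = \frac{3868548127412556313}{872940}$ ($l = \left(-2279050 - 1225044\right) \left(\frac{1}{1748916 - 44 \left(13 + 2 \cdot 28\right)} - 1264701\right) = - 3504094 \left(\frac{1}{1748916 - 44 \left(13 + 56\right)} - 1264701\right) = - 3504094 \left(\frac{1}{1748916 - 3036} - 1264701\right) = - 3504094 \left(\frac{1}{1745880} - 1264701\right) = \left(-3504094\right) \left(- \frac{2208016181879}{1745880}\right) = \frac{3868548127412556313}{872940} \approx 4.4316 \cdot 10^{12}$)
$\sqrt{l + 1795306} = \sqrt{\frac{3868548127412556313}{872940} + 1795306} = \sqrt{\frac{3868549694606975953}{872940}} = \frac{\sqrt{844252942602553397102955}}{436470}$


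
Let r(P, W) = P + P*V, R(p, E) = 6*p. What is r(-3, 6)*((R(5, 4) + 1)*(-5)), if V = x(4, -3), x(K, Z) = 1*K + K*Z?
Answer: -3255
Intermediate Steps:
x(K, Z) = K + K*Z
V = -8 (V = 4*(1 - 3) = 4*(-2) = -8)
r(P, W) = -7*P (r(P, W) = P + P*(-8) = P - 8*P = -7*P)
r(-3, 6)*((R(5, 4) + 1)*(-5)) = (-7*(-3))*((6*5 + 1)*(-5)) = 21*((30 + 1)*(-5)) = 21*(31*(-5)) = 21*(-155) = -3255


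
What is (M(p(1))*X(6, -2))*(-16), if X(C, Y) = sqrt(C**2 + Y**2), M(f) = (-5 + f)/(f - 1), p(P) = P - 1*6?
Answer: -160*sqrt(10)/3 ≈ -168.65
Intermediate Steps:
p(P) = -6 + P (p(P) = P - 6 = -6 + P)
M(f) = (-5 + f)/(-1 + f)
(M(p(1))*X(6, -2))*(-16) = (((-5 + (-6 + 1))/(-1 + (-6 + 1)))*sqrt(6**2 + (-2)**2))*(-16) = (((-5 - 5)/(-1 - 5))*sqrt(36 + 4))*(-16) = ((-10/(-6))*sqrt(40))*(-16) = ((-1/6*(-10))*(2*sqrt(10)))*(-16) = (5*(2*sqrt(10))/3)*(-16) = (10*sqrt(10)/3)*(-16) = -160*sqrt(10)/3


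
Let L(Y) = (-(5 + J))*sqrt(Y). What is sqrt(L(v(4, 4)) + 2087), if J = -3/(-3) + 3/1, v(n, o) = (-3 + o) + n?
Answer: sqrt(2087 - 9*sqrt(5)) ≈ 45.463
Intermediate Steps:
v(n, o) = -3 + n + o
J = 4 (J = -3*(-1/3) + 3*1 = 1 + 3 = 4)
L(Y) = -9*sqrt(Y) (L(Y) = (-(5 + 4))*sqrt(Y) = (-1*9)*sqrt(Y) = -9*sqrt(Y))
sqrt(L(v(4, 4)) + 2087) = sqrt(-9*sqrt(-3 + 4 + 4) + 2087) = sqrt(-9*sqrt(5) + 2087) = sqrt(2087 - 9*sqrt(5))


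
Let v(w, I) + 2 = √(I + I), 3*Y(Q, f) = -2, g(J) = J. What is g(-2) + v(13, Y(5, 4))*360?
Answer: -722 + 240*I*√3 ≈ -722.0 + 415.69*I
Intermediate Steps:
Y(Q, f) = -⅔ (Y(Q, f) = (⅓)*(-2) = -⅔)
v(w, I) = -2 + √2*√I (v(w, I) = -2 + √(I + I) = -2 + √(2*I) = -2 + √2*√I)
g(-2) + v(13, Y(5, 4))*360 = -2 + (-2 + √2*√(-⅔))*360 = -2 + (-2 + √2*(I*√6/3))*360 = -2 + (-2 + 2*I*√3/3)*360 = -2 + (-720 + 240*I*√3) = -722 + 240*I*√3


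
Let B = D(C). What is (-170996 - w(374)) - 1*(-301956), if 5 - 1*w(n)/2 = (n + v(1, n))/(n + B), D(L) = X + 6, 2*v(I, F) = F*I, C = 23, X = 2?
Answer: 25012011/191 ≈ 1.3095e+5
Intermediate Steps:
v(I, F) = F*I/2 (v(I, F) = (F*I)/2 = F*I/2)
D(L) = 8 (D(L) = 2 + 6 = 8)
B = 8
w(n) = 10 - 3*n/(8 + n) (w(n) = 10 - 2*(n + (½)*n*1)/(n + 8) = 10 - 2*(n + n/2)/(8 + n) = 10 - 2*3*n/2/(8 + n) = 10 - 3*n/(8 + n))
(-170996 - w(374)) - 1*(-301956) = (-170996 - (80 + 7*374)/(8 + 374)) - 1*(-301956) = (-170996 - (80 + 2618)/382) + 301956 = (-170996 - 2698/382) + 301956 = (-170996 - 1*1349/191) + 301956 = (-170996 - 1349/191) + 301956 = -32661585/191 + 301956 = 25012011/191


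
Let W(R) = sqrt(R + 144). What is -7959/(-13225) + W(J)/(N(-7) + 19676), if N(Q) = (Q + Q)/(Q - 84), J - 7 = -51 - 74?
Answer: 7959/13225 + 13*sqrt(26)/255790 ≈ 0.60207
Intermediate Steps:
J = -118 (J = 7 + (-51 - 74) = 7 - 125 = -118)
N(Q) = 2*Q/(-84 + Q) (N(Q) = (2*Q)/(-84 + Q) = 2*Q/(-84 + Q))
W(R) = sqrt(144 + R)
-7959/(-13225) + W(J)/(N(-7) + 19676) = -7959/(-13225) + sqrt(144 - 118)/(2*(-7)/(-84 - 7) + 19676) = -7959*(-1/13225) + sqrt(26)/(2*(-7)/(-91) + 19676) = 7959/13225 + sqrt(26)/(2*(-7)*(-1/91) + 19676) = 7959/13225 + sqrt(26)/(2/13 + 19676) = 7959/13225 + sqrt(26)/(255790/13) = 7959/13225 + sqrt(26)*(13/255790) = 7959/13225 + 13*sqrt(26)/255790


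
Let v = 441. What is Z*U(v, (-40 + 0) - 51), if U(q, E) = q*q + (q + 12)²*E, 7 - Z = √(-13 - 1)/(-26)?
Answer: -129356766 - 9239769*I*√14/13 ≈ -1.2936e+8 - 2.6594e+6*I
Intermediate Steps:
Z = 7 + I*√14/26 (Z = 7 - √(-13 - 1)/(-26) = 7 - √(-14)*(-1)/26 = 7 - I*√14*(-1)/26 = 7 - (-1)*I*√14/26 = 7 + I*√14/26 ≈ 7.0 + 0.14391*I)
U(q, E) = q² + E*(12 + q)² (U(q, E) = q² + (12 + q)²*E = q² + E*(12 + q)²)
Z*U(v, (-40 + 0) - 51) = (7 + I*√14/26)*(441² + ((-40 + 0) - 51)*(12 + 441)²) = (7 + I*√14/26)*(194481 + (-40 - 51)*453²) = (7 + I*√14/26)*(194481 - 91*205209) = (7 + I*√14/26)*(194481 - 18674019) = (7 + I*√14/26)*(-18479538) = -129356766 - 9239769*I*√14/13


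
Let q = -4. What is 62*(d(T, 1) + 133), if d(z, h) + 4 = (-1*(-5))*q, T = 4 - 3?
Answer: 6758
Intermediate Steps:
T = 1
d(z, h) = -24 (d(z, h) = -4 - 1*(-5)*(-4) = -4 + 5*(-4) = -4 - 20 = -24)
62*(d(T, 1) + 133) = 62*(-24 + 133) = 62*109 = 6758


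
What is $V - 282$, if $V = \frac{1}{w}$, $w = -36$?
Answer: $- \frac{10153}{36} \approx -282.03$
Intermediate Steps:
$V = - \frac{1}{36}$ ($V = \frac{1}{-36} = - \frac{1}{36} \approx -0.027778$)
$V - 282 = - \frac{1}{36} - 282 = - \frac{10153}{36}$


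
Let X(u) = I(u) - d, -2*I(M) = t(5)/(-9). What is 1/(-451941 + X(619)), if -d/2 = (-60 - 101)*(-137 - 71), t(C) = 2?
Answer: -9/3464684 ≈ -2.5976e-6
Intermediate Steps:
I(M) = ⅑ (I(M) = -1/(-9) = -(-1)/9 = -½*(-2/9) = ⅑)
d = -66976 (d = -2*(-60 - 101)*(-137 - 71) = -(-322)*(-208) = -2*33488 = -66976)
X(u) = 602785/9 (X(u) = ⅑ - 1*(-66976) = ⅑ + 66976 = 602785/9)
1/(-451941 + X(619)) = 1/(-451941 + 602785/9) = 1/(-3464684/9) = -9/3464684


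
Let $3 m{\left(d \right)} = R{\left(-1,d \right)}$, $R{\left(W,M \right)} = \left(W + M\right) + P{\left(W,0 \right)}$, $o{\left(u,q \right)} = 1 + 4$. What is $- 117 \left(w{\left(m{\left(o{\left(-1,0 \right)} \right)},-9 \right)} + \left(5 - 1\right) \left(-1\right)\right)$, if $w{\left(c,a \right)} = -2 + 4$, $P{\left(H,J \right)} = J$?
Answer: $234$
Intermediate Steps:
$o{\left(u,q \right)} = 5$
$R{\left(W,M \right)} = M + W$ ($R{\left(W,M \right)} = \left(W + M\right) + 0 = \left(M + W\right) + 0 = M + W$)
$m{\left(d \right)} = - \frac{1}{3} + \frac{d}{3}$ ($m{\left(d \right)} = \frac{d - 1}{3} = \frac{-1 + d}{3} = - \frac{1}{3} + \frac{d}{3}$)
$w{\left(c,a \right)} = 2$
$- 117 \left(w{\left(m{\left(o{\left(-1,0 \right)} \right)},-9 \right)} + \left(5 - 1\right) \left(-1\right)\right) = - 117 \left(2 + \left(5 - 1\right) \left(-1\right)\right) = - 117 \left(2 + 4 \left(-1\right)\right) = - 117 \left(2 - 4\right) = \left(-117\right) \left(-2\right) = 234$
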